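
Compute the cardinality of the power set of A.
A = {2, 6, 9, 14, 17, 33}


Set A = {2, 6, 9, 14, 17, 33}
|A| = 6
The power set P(A) contains all subsets of A.
|P(A)| = 2^|A| = 2^6 = 64

64


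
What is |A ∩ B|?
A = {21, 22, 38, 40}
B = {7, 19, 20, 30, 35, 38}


Set A = {21, 22, 38, 40}
Set B = {7, 19, 20, 30, 35, 38}
A ∩ B = {38}
|A ∩ B| = 1

1


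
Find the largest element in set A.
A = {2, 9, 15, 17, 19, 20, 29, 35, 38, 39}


Set A = {2, 9, 15, 17, 19, 20, 29, 35, 38, 39}
Elements in ascending order: 2, 9, 15, 17, 19, 20, 29, 35, 38, 39
The largest element is 39.

39


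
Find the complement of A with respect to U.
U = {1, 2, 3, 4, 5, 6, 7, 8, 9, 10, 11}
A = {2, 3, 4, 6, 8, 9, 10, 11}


Universal set U = {1, 2, 3, 4, 5, 6, 7, 8, 9, 10, 11}
Set A = {2, 3, 4, 6, 8, 9, 10, 11}
A' = U \ A = elements in U but not in A
Checking each element of U:
1 (not in A, include), 2 (in A, exclude), 3 (in A, exclude), 4 (in A, exclude), 5 (not in A, include), 6 (in A, exclude), 7 (not in A, include), 8 (in A, exclude), 9 (in A, exclude), 10 (in A, exclude), 11 (in A, exclude)
A' = {1, 5, 7}

{1, 5, 7}


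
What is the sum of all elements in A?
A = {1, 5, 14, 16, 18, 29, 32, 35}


Set A = {1, 5, 14, 16, 18, 29, 32, 35}
Sum = 1 + 5 + 14 + 16 + 18 + 29 + 32 + 35 = 150

150


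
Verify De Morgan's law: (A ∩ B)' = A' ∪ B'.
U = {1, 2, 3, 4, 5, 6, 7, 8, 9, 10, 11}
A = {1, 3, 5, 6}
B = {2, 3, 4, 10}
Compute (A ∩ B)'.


U = {1, 2, 3, 4, 5, 6, 7, 8, 9, 10, 11}
A = {1, 3, 5, 6}, B = {2, 3, 4, 10}
A ∩ B = {3}
(A ∩ B)' = U \ (A ∩ B) = {1, 2, 4, 5, 6, 7, 8, 9, 10, 11}
Verification via A' ∪ B': A' = {2, 4, 7, 8, 9, 10, 11}, B' = {1, 5, 6, 7, 8, 9, 11}
A' ∪ B' = {1, 2, 4, 5, 6, 7, 8, 9, 10, 11} ✓

{1, 2, 4, 5, 6, 7, 8, 9, 10, 11}


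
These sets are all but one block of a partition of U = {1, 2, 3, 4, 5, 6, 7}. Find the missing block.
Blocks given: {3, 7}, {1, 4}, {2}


U = {1, 2, 3, 4, 5, 6, 7}
Shown blocks: {3, 7}, {1, 4}, {2}
A partition's blocks are pairwise disjoint and cover U, so the missing block = U \ (union of shown blocks).
Union of shown blocks: {1, 2, 3, 4, 7}
Missing block = U \ (union) = {5, 6}

{5, 6}


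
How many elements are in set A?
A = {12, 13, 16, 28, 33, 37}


Set A = {12, 13, 16, 28, 33, 37}
Listing elements: 12, 13, 16, 28, 33, 37
Counting: 6 elements
|A| = 6

6


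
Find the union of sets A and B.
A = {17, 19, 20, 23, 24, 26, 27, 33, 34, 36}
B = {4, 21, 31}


Set A = {17, 19, 20, 23, 24, 26, 27, 33, 34, 36}
Set B = {4, 21, 31}
A ∪ B includes all elements in either set.
Elements from A: {17, 19, 20, 23, 24, 26, 27, 33, 34, 36}
Elements from B not already included: {4, 21, 31}
A ∪ B = {4, 17, 19, 20, 21, 23, 24, 26, 27, 31, 33, 34, 36}

{4, 17, 19, 20, 21, 23, 24, 26, 27, 31, 33, 34, 36}


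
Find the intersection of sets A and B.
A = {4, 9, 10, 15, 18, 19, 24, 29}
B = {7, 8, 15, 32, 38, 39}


Set A = {4, 9, 10, 15, 18, 19, 24, 29}
Set B = {7, 8, 15, 32, 38, 39}
A ∩ B includes only elements in both sets.
Check each element of A against B:
4 ✗, 9 ✗, 10 ✗, 15 ✓, 18 ✗, 19 ✗, 24 ✗, 29 ✗
A ∩ B = {15}

{15}


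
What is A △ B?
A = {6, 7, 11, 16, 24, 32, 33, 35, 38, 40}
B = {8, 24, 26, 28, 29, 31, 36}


Set A = {6, 7, 11, 16, 24, 32, 33, 35, 38, 40}
Set B = {8, 24, 26, 28, 29, 31, 36}
A △ B = (A \ B) ∪ (B \ A)
Elements in A but not B: {6, 7, 11, 16, 32, 33, 35, 38, 40}
Elements in B but not A: {8, 26, 28, 29, 31, 36}
A △ B = {6, 7, 8, 11, 16, 26, 28, 29, 31, 32, 33, 35, 36, 38, 40}

{6, 7, 8, 11, 16, 26, 28, 29, 31, 32, 33, 35, 36, 38, 40}


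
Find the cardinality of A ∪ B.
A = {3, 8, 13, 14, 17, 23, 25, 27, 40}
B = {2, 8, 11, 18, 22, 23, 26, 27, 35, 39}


Set A = {3, 8, 13, 14, 17, 23, 25, 27, 40}, |A| = 9
Set B = {2, 8, 11, 18, 22, 23, 26, 27, 35, 39}, |B| = 10
A ∩ B = {8, 23, 27}, |A ∩ B| = 3
|A ∪ B| = |A| + |B| - |A ∩ B| = 9 + 10 - 3 = 16

16


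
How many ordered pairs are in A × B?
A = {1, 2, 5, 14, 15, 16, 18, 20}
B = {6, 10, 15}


Set A = {1, 2, 5, 14, 15, 16, 18, 20} has 8 elements.
Set B = {6, 10, 15} has 3 elements.
|A × B| = |A| × |B| = 8 × 3 = 24

24


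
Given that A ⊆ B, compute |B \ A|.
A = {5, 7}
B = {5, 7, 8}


Set A = {5, 7}, |A| = 2
Set B = {5, 7, 8}, |B| = 3
Since A ⊆ B: B \ A = {8}
|B| - |A| = 3 - 2 = 1

1


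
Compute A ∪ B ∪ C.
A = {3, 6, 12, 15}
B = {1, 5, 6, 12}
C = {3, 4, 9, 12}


Set A = {3, 6, 12, 15}
Set B = {1, 5, 6, 12}
Set C = {3, 4, 9, 12}
First, A ∪ B = {1, 3, 5, 6, 12, 15}
Then, (A ∪ B) ∪ C = {1, 3, 4, 5, 6, 9, 12, 15}

{1, 3, 4, 5, 6, 9, 12, 15}


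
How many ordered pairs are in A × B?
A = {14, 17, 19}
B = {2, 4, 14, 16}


Set A = {14, 17, 19} has 3 elements.
Set B = {2, 4, 14, 16} has 4 elements.
|A × B| = |A| × |B| = 3 × 4 = 12

12


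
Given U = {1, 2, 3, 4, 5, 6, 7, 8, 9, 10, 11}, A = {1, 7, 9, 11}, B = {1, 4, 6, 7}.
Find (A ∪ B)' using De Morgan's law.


U = {1, 2, 3, 4, 5, 6, 7, 8, 9, 10, 11}
A = {1, 7, 9, 11}, B = {1, 4, 6, 7}
A ∪ B = {1, 4, 6, 7, 9, 11}
(A ∪ B)' = U \ (A ∪ B) = {2, 3, 5, 8, 10}
Verification via A' ∩ B': A' = {2, 3, 4, 5, 6, 8, 10}, B' = {2, 3, 5, 8, 9, 10, 11}
A' ∩ B' = {2, 3, 5, 8, 10} ✓

{2, 3, 5, 8, 10}


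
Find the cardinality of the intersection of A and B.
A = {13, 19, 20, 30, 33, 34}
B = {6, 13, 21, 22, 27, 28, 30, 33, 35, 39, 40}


Set A = {13, 19, 20, 30, 33, 34}
Set B = {6, 13, 21, 22, 27, 28, 30, 33, 35, 39, 40}
A ∩ B = {13, 30, 33}
|A ∩ B| = 3

3


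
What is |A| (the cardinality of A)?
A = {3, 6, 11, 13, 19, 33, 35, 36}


Set A = {3, 6, 11, 13, 19, 33, 35, 36}
Listing elements: 3, 6, 11, 13, 19, 33, 35, 36
Counting: 8 elements
|A| = 8

8


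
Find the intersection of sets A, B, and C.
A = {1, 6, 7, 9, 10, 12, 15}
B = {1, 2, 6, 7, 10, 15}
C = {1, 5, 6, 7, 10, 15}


Set A = {1, 6, 7, 9, 10, 12, 15}
Set B = {1, 2, 6, 7, 10, 15}
Set C = {1, 5, 6, 7, 10, 15}
First, A ∩ B = {1, 6, 7, 10, 15}
Then, (A ∩ B) ∩ C = {1, 6, 7, 10, 15}

{1, 6, 7, 10, 15}


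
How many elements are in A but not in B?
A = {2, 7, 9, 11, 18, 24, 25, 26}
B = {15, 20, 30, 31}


Set A = {2, 7, 9, 11, 18, 24, 25, 26}
Set B = {15, 20, 30, 31}
A \ B = {2, 7, 9, 11, 18, 24, 25, 26}
|A \ B| = 8

8


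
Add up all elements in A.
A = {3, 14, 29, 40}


Set A = {3, 14, 29, 40}
Sum = 3 + 14 + 29 + 40 = 86

86


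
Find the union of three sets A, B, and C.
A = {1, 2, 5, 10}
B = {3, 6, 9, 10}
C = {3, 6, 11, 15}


Set A = {1, 2, 5, 10}
Set B = {3, 6, 9, 10}
Set C = {3, 6, 11, 15}
First, A ∪ B = {1, 2, 3, 5, 6, 9, 10}
Then, (A ∪ B) ∪ C = {1, 2, 3, 5, 6, 9, 10, 11, 15}

{1, 2, 3, 5, 6, 9, 10, 11, 15}


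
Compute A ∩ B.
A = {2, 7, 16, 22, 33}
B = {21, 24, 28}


Set A = {2, 7, 16, 22, 33}
Set B = {21, 24, 28}
A ∩ B includes only elements in both sets.
Check each element of A against B:
2 ✗, 7 ✗, 16 ✗, 22 ✗, 33 ✗
A ∩ B = {}

{}


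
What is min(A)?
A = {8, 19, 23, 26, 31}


Set A = {8, 19, 23, 26, 31}
Elements in ascending order: 8, 19, 23, 26, 31
The smallest element is 8.

8


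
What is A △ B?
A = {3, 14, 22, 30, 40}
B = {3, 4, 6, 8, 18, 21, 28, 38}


Set A = {3, 14, 22, 30, 40}
Set B = {3, 4, 6, 8, 18, 21, 28, 38}
A △ B = (A \ B) ∪ (B \ A)
Elements in A but not B: {14, 22, 30, 40}
Elements in B but not A: {4, 6, 8, 18, 21, 28, 38}
A △ B = {4, 6, 8, 14, 18, 21, 22, 28, 30, 38, 40}

{4, 6, 8, 14, 18, 21, 22, 28, 30, 38, 40}


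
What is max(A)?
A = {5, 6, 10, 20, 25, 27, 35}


Set A = {5, 6, 10, 20, 25, 27, 35}
Elements in ascending order: 5, 6, 10, 20, 25, 27, 35
The largest element is 35.

35


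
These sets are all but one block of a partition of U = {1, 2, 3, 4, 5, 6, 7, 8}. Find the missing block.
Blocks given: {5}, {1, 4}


U = {1, 2, 3, 4, 5, 6, 7, 8}
Shown blocks: {5}, {1, 4}
A partition's blocks are pairwise disjoint and cover U, so the missing block = U \ (union of shown blocks).
Union of shown blocks: {1, 4, 5}
Missing block = U \ (union) = {2, 3, 6, 7, 8}

{2, 3, 6, 7, 8}


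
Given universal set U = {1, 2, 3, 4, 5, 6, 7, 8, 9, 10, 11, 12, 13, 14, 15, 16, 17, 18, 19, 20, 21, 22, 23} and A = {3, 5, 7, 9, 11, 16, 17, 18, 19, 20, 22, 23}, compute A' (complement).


Universal set U = {1, 2, 3, 4, 5, 6, 7, 8, 9, 10, 11, 12, 13, 14, 15, 16, 17, 18, 19, 20, 21, 22, 23}
Set A = {3, 5, 7, 9, 11, 16, 17, 18, 19, 20, 22, 23}
A' = U \ A = elements in U but not in A
Checking each element of U:
1 (not in A, include), 2 (not in A, include), 3 (in A, exclude), 4 (not in A, include), 5 (in A, exclude), 6 (not in A, include), 7 (in A, exclude), 8 (not in A, include), 9 (in A, exclude), 10 (not in A, include), 11 (in A, exclude), 12 (not in A, include), 13 (not in A, include), 14 (not in A, include), 15 (not in A, include), 16 (in A, exclude), 17 (in A, exclude), 18 (in A, exclude), 19 (in A, exclude), 20 (in A, exclude), 21 (not in A, include), 22 (in A, exclude), 23 (in A, exclude)
A' = {1, 2, 4, 6, 8, 10, 12, 13, 14, 15, 21}

{1, 2, 4, 6, 8, 10, 12, 13, 14, 15, 21}


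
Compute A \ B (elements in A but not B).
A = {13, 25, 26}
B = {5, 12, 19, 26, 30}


Set A = {13, 25, 26}
Set B = {5, 12, 19, 26, 30}
A \ B includes elements in A that are not in B.
Check each element of A:
13 (not in B, keep), 25 (not in B, keep), 26 (in B, remove)
A \ B = {13, 25}

{13, 25}


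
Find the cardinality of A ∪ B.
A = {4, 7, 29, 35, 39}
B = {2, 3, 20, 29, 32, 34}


Set A = {4, 7, 29, 35, 39}, |A| = 5
Set B = {2, 3, 20, 29, 32, 34}, |B| = 6
A ∩ B = {29}, |A ∩ B| = 1
|A ∪ B| = |A| + |B| - |A ∩ B| = 5 + 6 - 1 = 10

10


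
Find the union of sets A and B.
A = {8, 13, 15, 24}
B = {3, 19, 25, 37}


Set A = {8, 13, 15, 24}
Set B = {3, 19, 25, 37}
A ∪ B includes all elements in either set.
Elements from A: {8, 13, 15, 24}
Elements from B not already included: {3, 19, 25, 37}
A ∪ B = {3, 8, 13, 15, 19, 24, 25, 37}

{3, 8, 13, 15, 19, 24, 25, 37}


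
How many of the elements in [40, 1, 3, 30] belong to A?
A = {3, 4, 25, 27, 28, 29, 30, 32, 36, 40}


Set A = {3, 4, 25, 27, 28, 29, 30, 32, 36, 40}
Candidates: [40, 1, 3, 30]
Check each candidate:
40 ∈ A, 1 ∉ A, 3 ∈ A, 30 ∈ A
Count of candidates in A: 3

3


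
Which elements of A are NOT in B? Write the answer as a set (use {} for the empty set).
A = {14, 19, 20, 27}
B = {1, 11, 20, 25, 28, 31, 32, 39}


Set A = {14, 19, 20, 27}
Set B = {1, 11, 20, 25, 28, 31, 32, 39}
Check each element of A against B:
14 ∉ B (include), 19 ∉ B (include), 20 ∈ B, 27 ∉ B (include)
Elements of A not in B: {14, 19, 27}

{14, 19, 27}


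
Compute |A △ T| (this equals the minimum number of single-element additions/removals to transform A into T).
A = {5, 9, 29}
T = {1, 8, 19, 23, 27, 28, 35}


Set A = {5, 9, 29}
Set T = {1, 8, 19, 23, 27, 28, 35}
Elements to remove from A (in A, not in T): {5, 9, 29} → 3 removals
Elements to add to A (in T, not in A): {1, 8, 19, 23, 27, 28, 35} → 7 additions
Total edits = 3 + 7 = 10

10


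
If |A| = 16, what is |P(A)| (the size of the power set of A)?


The set has 16 elements.
The power set contains all possible subsets.
|P(A)| = 2^|A| = 2^16 = 65536

65536


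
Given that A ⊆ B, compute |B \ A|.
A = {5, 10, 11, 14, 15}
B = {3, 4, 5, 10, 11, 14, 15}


Set A = {5, 10, 11, 14, 15}, |A| = 5
Set B = {3, 4, 5, 10, 11, 14, 15}, |B| = 7
Since A ⊆ B: B \ A = {3, 4}
|B| - |A| = 7 - 5 = 2

2


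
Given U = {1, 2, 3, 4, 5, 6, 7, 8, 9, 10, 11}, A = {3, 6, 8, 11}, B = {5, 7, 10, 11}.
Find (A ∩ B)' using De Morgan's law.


U = {1, 2, 3, 4, 5, 6, 7, 8, 9, 10, 11}
A = {3, 6, 8, 11}, B = {5, 7, 10, 11}
A ∩ B = {11}
(A ∩ B)' = U \ (A ∩ B) = {1, 2, 3, 4, 5, 6, 7, 8, 9, 10}
Verification via A' ∪ B': A' = {1, 2, 4, 5, 7, 9, 10}, B' = {1, 2, 3, 4, 6, 8, 9}
A' ∪ B' = {1, 2, 3, 4, 5, 6, 7, 8, 9, 10} ✓

{1, 2, 3, 4, 5, 6, 7, 8, 9, 10}


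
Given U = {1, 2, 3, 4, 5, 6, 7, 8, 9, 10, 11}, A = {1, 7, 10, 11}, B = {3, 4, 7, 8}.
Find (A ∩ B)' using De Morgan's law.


U = {1, 2, 3, 4, 5, 6, 7, 8, 9, 10, 11}
A = {1, 7, 10, 11}, B = {3, 4, 7, 8}
A ∩ B = {7}
(A ∩ B)' = U \ (A ∩ B) = {1, 2, 3, 4, 5, 6, 8, 9, 10, 11}
Verification via A' ∪ B': A' = {2, 3, 4, 5, 6, 8, 9}, B' = {1, 2, 5, 6, 9, 10, 11}
A' ∪ B' = {1, 2, 3, 4, 5, 6, 8, 9, 10, 11} ✓

{1, 2, 3, 4, 5, 6, 8, 9, 10, 11}


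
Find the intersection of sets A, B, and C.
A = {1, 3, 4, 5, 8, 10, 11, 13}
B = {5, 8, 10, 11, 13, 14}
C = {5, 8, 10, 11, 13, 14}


Set A = {1, 3, 4, 5, 8, 10, 11, 13}
Set B = {5, 8, 10, 11, 13, 14}
Set C = {5, 8, 10, 11, 13, 14}
First, A ∩ B = {5, 8, 10, 11, 13}
Then, (A ∩ B) ∩ C = {5, 8, 10, 11, 13}

{5, 8, 10, 11, 13}


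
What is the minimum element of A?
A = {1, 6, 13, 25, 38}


Set A = {1, 6, 13, 25, 38}
Elements in ascending order: 1, 6, 13, 25, 38
The smallest element is 1.

1


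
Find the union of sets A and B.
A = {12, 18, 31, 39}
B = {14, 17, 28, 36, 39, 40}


Set A = {12, 18, 31, 39}
Set B = {14, 17, 28, 36, 39, 40}
A ∪ B includes all elements in either set.
Elements from A: {12, 18, 31, 39}
Elements from B not already included: {14, 17, 28, 36, 40}
A ∪ B = {12, 14, 17, 18, 28, 31, 36, 39, 40}

{12, 14, 17, 18, 28, 31, 36, 39, 40}


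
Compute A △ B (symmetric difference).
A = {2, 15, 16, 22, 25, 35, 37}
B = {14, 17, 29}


Set A = {2, 15, 16, 22, 25, 35, 37}
Set B = {14, 17, 29}
A △ B = (A \ B) ∪ (B \ A)
Elements in A but not B: {2, 15, 16, 22, 25, 35, 37}
Elements in B but not A: {14, 17, 29}
A △ B = {2, 14, 15, 16, 17, 22, 25, 29, 35, 37}

{2, 14, 15, 16, 17, 22, 25, 29, 35, 37}


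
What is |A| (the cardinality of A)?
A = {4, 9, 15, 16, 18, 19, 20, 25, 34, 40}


Set A = {4, 9, 15, 16, 18, 19, 20, 25, 34, 40}
Listing elements: 4, 9, 15, 16, 18, 19, 20, 25, 34, 40
Counting: 10 elements
|A| = 10

10


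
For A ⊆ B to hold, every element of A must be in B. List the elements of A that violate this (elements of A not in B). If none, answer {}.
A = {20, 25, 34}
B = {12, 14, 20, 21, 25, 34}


Set A = {20, 25, 34}
Set B = {12, 14, 20, 21, 25, 34}
Check each element of A against B:
20 ∈ B, 25 ∈ B, 34 ∈ B
Elements of A not in B: {}

{}


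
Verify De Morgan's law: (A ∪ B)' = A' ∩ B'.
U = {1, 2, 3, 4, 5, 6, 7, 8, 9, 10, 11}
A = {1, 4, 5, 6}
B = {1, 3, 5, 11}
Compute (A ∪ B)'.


U = {1, 2, 3, 4, 5, 6, 7, 8, 9, 10, 11}
A = {1, 4, 5, 6}, B = {1, 3, 5, 11}
A ∪ B = {1, 3, 4, 5, 6, 11}
(A ∪ B)' = U \ (A ∪ B) = {2, 7, 8, 9, 10}
Verification via A' ∩ B': A' = {2, 3, 7, 8, 9, 10, 11}, B' = {2, 4, 6, 7, 8, 9, 10}
A' ∩ B' = {2, 7, 8, 9, 10} ✓

{2, 7, 8, 9, 10}


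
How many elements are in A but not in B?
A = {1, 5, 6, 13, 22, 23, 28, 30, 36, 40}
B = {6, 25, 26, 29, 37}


Set A = {1, 5, 6, 13, 22, 23, 28, 30, 36, 40}
Set B = {6, 25, 26, 29, 37}
A \ B = {1, 5, 13, 22, 23, 28, 30, 36, 40}
|A \ B| = 9

9


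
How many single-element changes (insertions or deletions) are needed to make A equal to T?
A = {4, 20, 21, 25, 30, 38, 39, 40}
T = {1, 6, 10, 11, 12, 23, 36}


Set A = {4, 20, 21, 25, 30, 38, 39, 40}
Set T = {1, 6, 10, 11, 12, 23, 36}
Elements to remove from A (in A, not in T): {4, 20, 21, 25, 30, 38, 39, 40} → 8 removals
Elements to add to A (in T, not in A): {1, 6, 10, 11, 12, 23, 36} → 7 additions
Total edits = 8 + 7 = 15

15


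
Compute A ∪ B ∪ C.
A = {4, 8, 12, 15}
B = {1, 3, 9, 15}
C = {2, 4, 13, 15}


Set A = {4, 8, 12, 15}
Set B = {1, 3, 9, 15}
Set C = {2, 4, 13, 15}
First, A ∪ B = {1, 3, 4, 8, 9, 12, 15}
Then, (A ∪ B) ∪ C = {1, 2, 3, 4, 8, 9, 12, 13, 15}

{1, 2, 3, 4, 8, 9, 12, 13, 15}


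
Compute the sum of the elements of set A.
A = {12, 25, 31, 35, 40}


Set A = {12, 25, 31, 35, 40}
Sum = 12 + 25 + 31 + 35 + 40 = 143

143


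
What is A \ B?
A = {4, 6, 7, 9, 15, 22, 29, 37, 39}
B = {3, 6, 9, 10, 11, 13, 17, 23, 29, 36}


Set A = {4, 6, 7, 9, 15, 22, 29, 37, 39}
Set B = {3, 6, 9, 10, 11, 13, 17, 23, 29, 36}
A \ B includes elements in A that are not in B.
Check each element of A:
4 (not in B, keep), 6 (in B, remove), 7 (not in B, keep), 9 (in B, remove), 15 (not in B, keep), 22 (not in B, keep), 29 (in B, remove), 37 (not in B, keep), 39 (not in B, keep)
A \ B = {4, 7, 15, 22, 37, 39}

{4, 7, 15, 22, 37, 39}


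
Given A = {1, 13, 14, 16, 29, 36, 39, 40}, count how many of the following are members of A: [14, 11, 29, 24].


Set A = {1, 13, 14, 16, 29, 36, 39, 40}
Candidates: [14, 11, 29, 24]
Check each candidate:
14 ∈ A, 11 ∉ A, 29 ∈ A, 24 ∉ A
Count of candidates in A: 2

2


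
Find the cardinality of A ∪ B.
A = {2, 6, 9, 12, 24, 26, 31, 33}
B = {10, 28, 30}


Set A = {2, 6, 9, 12, 24, 26, 31, 33}, |A| = 8
Set B = {10, 28, 30}, |B| = 3
A ∩ B = {}, |A ∩ B| = 0
|A ∪ B| = |A| + |B| - |A ∩ B| = 8 + 3 - 0 = 11

11


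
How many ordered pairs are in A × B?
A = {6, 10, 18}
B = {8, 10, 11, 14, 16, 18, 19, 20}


Set A = {6, 10, 18} has 3 elements.
Set B = {8, 10, 11, 14, 16, 18, 19, 20} has 8 elements.
|A × B| = |A| × |B| = 3 × 8 = 24

24


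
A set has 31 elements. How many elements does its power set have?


The set has 31 elements.
The power set contains all possible subsets.
|P(A)| = 2^|A| = 2^31 = 2147483648

2147483648


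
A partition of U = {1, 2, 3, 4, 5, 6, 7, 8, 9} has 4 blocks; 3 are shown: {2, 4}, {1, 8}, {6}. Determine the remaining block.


U = {1, 2, 3, 4, 5, 6, 7, 8, 9}
Shown blocks: {2, 4}, {1, 8}, {6}
A partition's blocks are pairwise disjoint and cover U, so the missing block = U \ (union of shown blocks).
Union of shown blocks: {1, 2, 4, 6, 8}
Missing block = U \ (union) = {3, 5, 7, 9}

{3, 5, 7, 9}


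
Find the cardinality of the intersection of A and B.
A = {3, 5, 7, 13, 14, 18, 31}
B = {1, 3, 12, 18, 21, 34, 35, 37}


Set A = {3, 5, 7, 13, 14, 18, 31}
Set B = {1, 3, 12, 18, 21, 34, 35, 37}
A ∩ B = {3, 18}
|A ∩ B| = 2

2


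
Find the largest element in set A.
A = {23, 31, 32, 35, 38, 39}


Set A = {23, 31, 32, 35, 38, 39}
Elements in ascending order: 23, 31, 32, 35, 38, 39
The largest element is 39.

39


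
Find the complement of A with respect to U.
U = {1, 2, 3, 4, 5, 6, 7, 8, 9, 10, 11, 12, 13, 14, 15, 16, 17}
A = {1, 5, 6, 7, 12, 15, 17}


Universal set U = {1, 2, 3, 4, 5, 6, 7, 8, 9, 10, 11, 12, 13, 14, 15, 16, 17}
Set A = {1, 5, 6, 7, 12, 15, 17}
A' = U \ A = elements in U but not in A
Checking each element of U:
1 (in A, exclude), 2 (not in A, include), 3 (not in A, include), 4 (not in A, include), 5 (in A, exclude), 6 (in A, exclude), 7 (in A, exclude), 8 (not in A, include), 9 (not in A, include), 10 (not in A, include), 11 (not in A, include), 12 (in A, exclude), 13 (not in A, include), 14 (not in A, include), 15 (in A, exclude), 16 (not in A, include), 17 (in A, exclude)
A' = {2, 3, 4, 8, 9, 10, 11, 13, 14, 16}

{2, 3, 4, 8, 9, 10, 11, 13, 14, 16}


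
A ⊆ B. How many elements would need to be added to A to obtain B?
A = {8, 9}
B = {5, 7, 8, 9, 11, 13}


Set A = {8, 9}, |A| = 2
Set B = {5, 7, 8, 9, 11, 13}, |B| = 6
Since A ⊆ B: B \ A = {5, 7, 11, 13}
|B| - |A| = 6 - 2 = 4

4


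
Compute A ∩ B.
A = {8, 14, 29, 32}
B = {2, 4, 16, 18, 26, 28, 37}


Set A = {8, 14, 29, 32}
Set B = {2, 4, 16, 18, 26, 28, 37}
A ∩ B includes only elements in both sets.
Check each element of A against B:
8 ✗, 14 ✗, 29 ✗, 32 ✗
A ∩ B = {}

{}


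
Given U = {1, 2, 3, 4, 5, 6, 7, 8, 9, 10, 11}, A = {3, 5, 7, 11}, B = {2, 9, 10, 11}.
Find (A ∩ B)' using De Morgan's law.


U = {1, 2, 3, 4, 5, 6, 7, 8, 9, 10, 11}
A = {3, 5, 7, 11}, B = {2, 9, 10, 11}
A ∩ B = {11}
(A ∩ B)' = U \ (A ∩ B) = {1, 2, 3, 4, 5, 6, 7, 8, 9, 10}
Verification via A' ∪ B': A' = {1, 2, 4, 6, 8, 9, 10}, B' = {1, 3, 4, 5, 6, 7, 8}
A' ∪ B' = {1, 2, 3, 4, 5, 6, 7, 8, 9, 10} ✓

{1, 2, 3, 4, 5, 6, 7, 8, 9, 10}


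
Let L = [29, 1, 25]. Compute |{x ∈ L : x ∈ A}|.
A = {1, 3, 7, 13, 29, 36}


Set A = {1, 3, 7, 13, 29, 36}
Candidates: [29, 1, 25]
Check each candidate:
29 ∈ A, 1 ∈ A, 25 ∉ A
Count of candidates in A: 2

2


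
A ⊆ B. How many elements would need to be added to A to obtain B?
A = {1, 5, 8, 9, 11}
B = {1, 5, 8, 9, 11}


Set A = {1, 5, 8, 9, 11}, |A| = 5
Set B = {1, 5, 8, 9, 11}, |B| = 5
Since A ⊆ B: B \ A = {}
|B| - |A| = 5 - 5 = 0

0


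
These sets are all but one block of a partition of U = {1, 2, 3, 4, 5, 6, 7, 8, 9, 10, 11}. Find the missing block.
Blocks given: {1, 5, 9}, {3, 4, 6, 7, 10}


U = {1, 2, 3, 4, 5, 6, 7, 8, 9, 10, 11}
Shown blocks: {1, 5, 9}, {3, 4, 6, 7, 10}
A partition's blocks are pairwise disjoint and cover U, so the missing block = U \ (union of shown blocks).
Union of shown blocks: {1, 3, 4, 5, 6, 7, 9, 10}
Missing block = U \ (union) = {2, 8, 11}

{2, 8, 11}


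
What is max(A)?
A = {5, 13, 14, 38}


Set A = {5, 13, 14, 38}
Elements in ascending order: 5, 13, 14, 38
The largest element is 38.

38


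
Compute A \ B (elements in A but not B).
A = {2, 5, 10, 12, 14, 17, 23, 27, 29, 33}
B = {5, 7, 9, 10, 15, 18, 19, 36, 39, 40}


Set A = {2, 5, 10, 12, 14, 17, 23, 27, 29, 33}
Set B = {5, 7, 9, 10, 15, 18, 19, 36, 39, 40}
A \ B includes elements in A that are not in B.
Check each element of A:
2 (not in B, keep), 5 (in B, remove), 10 (in B, remove), 12 (not in B, keep), 14 (not in B, keep), 17 (not in B, keep), 23 (not in B, keep), 27 (not in B, keep), 29 (not in B, keep), 33 (not in B, keep)
A \ B = {2, 12, 14, 17, 23, 27, 29, 33}

{2, 12, 14, 17, 23, 27, 29, 33}


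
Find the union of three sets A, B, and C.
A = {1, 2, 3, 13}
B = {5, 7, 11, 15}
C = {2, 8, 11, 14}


Set A = {1, 2, 3, 13}
Set B = {5, 7, 11, 15}
Set C = {2, 8, 11, 14}
First, A ∪ B = {1, 2, 3, 5, 7, 11, 13, 15}
Then, (A ∪ B) ∪ C = {1, 2, 3, 5, 7, 8, 11, 13, 14, 15}

{1, 2, 3, 5, 7, 8, 11, 13, 14, 15}


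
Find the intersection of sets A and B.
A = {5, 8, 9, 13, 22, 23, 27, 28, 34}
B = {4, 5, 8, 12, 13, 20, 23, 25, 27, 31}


Set A = {5, 8, 9, 13, 22, 23, 27, 28, 34}
Set B = {4, 5, 8, 12, 13, 20, 23, 25, 27, 31}
A ∩ B includes only elements in both sets.
Check each element of A against B:
5 ✓, 8 ✓, 9 ✗, 13 ✓, 22 ✗, 23 ✓, 27 ✓, 28 ✗, 34 ✗
A ∩ B = {5, 8, 13, 23, 27}

{5, 8, 13, 23, 27}


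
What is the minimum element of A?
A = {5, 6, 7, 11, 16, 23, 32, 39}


Set A = {5, 6, 7, 11, 16, 23, 32, 39}
Elements in ascending order: 5, 6, 7, 11, 16, 23, 32, 39
The smallest element is 5.

5


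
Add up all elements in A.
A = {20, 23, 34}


Set A = {20, 23, 34}
Sum = 20 + 23 + 34 = 77

77


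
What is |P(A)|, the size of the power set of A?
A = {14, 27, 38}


Set A = {14, 27, 38}
|A| = 3
The power set P(A) contains all subsets of A.
|P(A)| = 2^|A| = 2^3 = 8

8


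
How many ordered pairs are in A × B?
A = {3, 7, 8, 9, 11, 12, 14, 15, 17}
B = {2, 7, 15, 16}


Set A = {3, 7, 8, 9, 11, 12, 14, 15, 17} has 9 elements.
Set B = {2, 7, 15, 16} has 4 elements.
|A × B| = |A| × |B| = 9 × 4 = 36

36


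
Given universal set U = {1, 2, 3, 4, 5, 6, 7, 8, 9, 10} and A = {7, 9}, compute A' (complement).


Universal set U = {1, 2, 3, 4, 5, 6, 7, 8, 9, 10}
Set A = {7, 9}
A' = U \ A = elements in U but not in A
Checking each element of U:
1 (not in A, include), 2 (not in A, include), 3 (not in A, include), 4 (not in A, include), 5 (not in A, include), 6 (not in A, include), 7 (in A, exclude), 8 (not in A, include), 9 (in A, exclude), 10 (not in A, include)
A' = {1, 2, 3, 4, 5, 6, 8, 10}

{1, 2, 3, 4, 5, 6, 8, 10}


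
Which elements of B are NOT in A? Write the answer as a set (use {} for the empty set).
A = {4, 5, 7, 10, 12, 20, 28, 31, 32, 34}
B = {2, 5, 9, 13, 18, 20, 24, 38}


Set A = {4, 5, 7, 10, 12, 20, 28, 31, 32, 34}
Set B = {2, 5, 9, 13, 18, 20, 24, 38}
Check each element of B against A:
2 ∉ A (include), 5 ∈ A, 9 ∉ A (include), 13 ∉ A (include), 18 ∉ A (include), 20 ∈ A, 24 ∉ A (include), 38 ∉ A (include)
Elements of B not in A: {2, 9, 13, 18, 24, 38}

{2, 9, 13, 18, 24, 38}


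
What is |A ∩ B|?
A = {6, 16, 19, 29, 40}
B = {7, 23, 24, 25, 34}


Set A = {6, 16, 19, 29, 40}
Set B = {7, 23, 24, 25, 34}
A ∩ B = {}
|A ∩ B| = 0

0


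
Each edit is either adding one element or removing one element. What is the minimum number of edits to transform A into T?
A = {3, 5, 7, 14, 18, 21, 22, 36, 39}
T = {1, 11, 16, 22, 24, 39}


Set A = {3, 5, 7, 14, 18, 21, 22, 36, 39}
Set T = {1, 11, 16, 22, 24, 39}
Elements to remove from A (in A, not in T): {3, 5, 7, 14, 18, 21, 36} → 7 removals
Elements to add to A (in T, not in A): {1, 11, 16, 24} → 4 additions
Total edits = 7 + 4 = 11

11


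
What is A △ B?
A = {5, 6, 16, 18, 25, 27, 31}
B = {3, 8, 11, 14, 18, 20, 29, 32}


Set A = {5, 6, 16, 18, 25, 27, 31}
Set B = {3, 8, 11, 14, 18, 20, 29, 32}
A △ B = (A \ B) ∪ (B \ A)
Elements in A but not B: {5, 6, 16, 25, 27, 31}
Elements in B but not A: {3, 8, 11, 14, 20, 29, 32}
A △ B = {3, 5, 6, 8, 11, 14, 16, 20, 25, 27, 29, 31, 32}

{3, 5, 6, 8, 11, 14, 16, 20, 25, 27, 29, 31, 32}


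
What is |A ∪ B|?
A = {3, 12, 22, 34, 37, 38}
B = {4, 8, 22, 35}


Set A = {3, 12, 22, 34, 37, 38}, |A| = 6
Set B = {4, 8, 22, 35}, |B| = 4
A ∩ B = {22}, |A ∩ B| = 1
|A ∪ B| = |A| + |B| - |A ∩ B| = 6 + 4 - 1 = 9

9


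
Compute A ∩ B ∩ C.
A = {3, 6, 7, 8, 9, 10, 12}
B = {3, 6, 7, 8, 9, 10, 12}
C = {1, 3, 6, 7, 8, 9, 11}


Set A = {3, 6, 7, 8, 9, 10, 12}
Set B = {3, 6, 7, 8, 9, 10, 12}
Set C = {1, 3, 6, 7, 8, 9, 11}
First, A ∩ B = {3, 6, 7, 8, 9, 10, 12}
Then, (A ∩ B) ∩ C = {3, 6, 7, 8, 9}

{3, 6, 7, 8, 9}


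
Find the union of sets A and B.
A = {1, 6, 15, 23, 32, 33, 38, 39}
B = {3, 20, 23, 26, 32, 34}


Set A = {1, 6, 15, 23, 32, 33, 38, 39}
Set B = {3, 20, 23, 26, 32, 34}
A ∪ B includes all elements in either set.
Elements from A: {1, 6, 15, 23, 32, 33, 38, 39}
Elements from B not already included: {3, 20, 26, 34}
A ∪ B = {1, 3, 6, 15, 20, 23, 26, 32, 33, 34, 38, 39}

{1, 3, 6, 15, 20, 23, 26, 32, 33, 34, 38, 39}


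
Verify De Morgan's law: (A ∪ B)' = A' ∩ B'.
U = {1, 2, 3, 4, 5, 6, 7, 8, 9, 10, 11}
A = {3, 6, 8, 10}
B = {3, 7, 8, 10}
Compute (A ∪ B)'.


U = {1, 2, 3, 4, 5, 6, 7, 8, 9, 10, 11}
A = {3, 6, 8, 10}, B = {3, 7, 8, 10}
A ∪ B = {3, 6, 7, 8, 10}
(A ∪ B)' = U \ (A ∪ B) = {1, 2, 4, 5, 9, 11}
Verification via A' ∩ B': A' = {1, 2, 4, 5, 7, 9, 11}, B' = {1, 2, 4, 5, 6, 9, 11}
A' ∩ B' = {1, 2, 4, 5, 9, 11} ✓

{1, 2, 4, 5, 9, 11}


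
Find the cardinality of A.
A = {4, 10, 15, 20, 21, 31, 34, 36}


Set A = {4, 10, 15, 20, 21, 31, 34, 36}
Listing elements: 4, 10, 15, 20, 21, 31, 34, 36
Counting: 8 elements
|A| = 8

8


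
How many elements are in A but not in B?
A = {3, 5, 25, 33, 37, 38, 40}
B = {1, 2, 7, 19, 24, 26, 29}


Set A = {3, 5, 25, 33, 37, 38, 40}
Set B = {1, 2, 7, 19, 24, 26, 29}
A \ B = {3, 5, 25, 33, 37, 38, 40}
|A \ B| = 7

7


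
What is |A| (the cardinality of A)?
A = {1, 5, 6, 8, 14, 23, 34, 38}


Set A = {1, 5, 6, 8, 14, 23, 34, 38}
Listing elements: 1, 5, 6, 8, 14, 23, 34, 38
Counting: 8 elements
|A| = 8

8


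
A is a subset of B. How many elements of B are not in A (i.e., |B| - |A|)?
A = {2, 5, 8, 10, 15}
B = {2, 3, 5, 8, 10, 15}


Set A = {2, 5, 8, 10, 15}, |A| = 5
Set B = {2, 3, 5, 8, 10, 15}, |B| = 6
Since A ⊆ B: B \ A = {3}
|B| - |A| = 6 - 5 = 1

1


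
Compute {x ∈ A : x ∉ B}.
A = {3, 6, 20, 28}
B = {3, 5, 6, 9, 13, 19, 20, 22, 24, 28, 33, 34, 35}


Set A = {3, 6, 20, 28}
Set B = {3, 5, 6, 9, 13, 19, 20, 22, 24, 28, 33, 34, 35}
Check each element of A against B:
3 ∈ B, 6 ∈ B, 20 ∈ B, 28 ∈ B
Elements of A not in B: {}

{}


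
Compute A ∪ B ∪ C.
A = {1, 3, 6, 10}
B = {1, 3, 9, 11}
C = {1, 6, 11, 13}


Set A = {1, 3, 6, 10}
Set B = {1, 3, 9, 11}
Set C = {1, 6, 11, 13}
First, A ∪ B = {1, 3, 6, 9, 10, 11}
Then, (A ∪ B) ∪ C = {1, 3, 6, 9, 10, 11, 13}

{1, 3, 6, 9, 10, 11, 13}


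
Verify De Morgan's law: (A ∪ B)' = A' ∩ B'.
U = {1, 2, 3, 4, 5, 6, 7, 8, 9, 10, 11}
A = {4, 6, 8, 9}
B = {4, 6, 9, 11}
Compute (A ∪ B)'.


U = {1, 2, 3, 4, 5, 6, 7, 8, 9, 10, 11}
A = {4, 6, 8, 9}, B = {4, 6, 9, 11}
A ∪ B = {4, 6, 8, 9, 11}
(A ∪ B)' = U \ (A ∪ B) = {1, 2, 3, 5, 7, 10}
Verification via A' ∩ B': A' = {1, 2, 3, 5, 7, 10, 11}, B' = {1, 2, 3, 5, 7, 8, 10}
A' ∩ B' = {1, 2, 3, 5, 7, 10} ✓

{1, 2, 3, 5, 7, 10}


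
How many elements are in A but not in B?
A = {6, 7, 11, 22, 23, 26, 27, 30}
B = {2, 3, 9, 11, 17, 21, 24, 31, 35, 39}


Set A = {6, 7, 11, 22, 23, 26, 27, 30}
Set B = {2, 3, 9, 11, 17, 21, 24, 31, 35, 39}
A \ B = {6, 7, 22, 23, 26, 27, 30}
|A \ B| = 7

7


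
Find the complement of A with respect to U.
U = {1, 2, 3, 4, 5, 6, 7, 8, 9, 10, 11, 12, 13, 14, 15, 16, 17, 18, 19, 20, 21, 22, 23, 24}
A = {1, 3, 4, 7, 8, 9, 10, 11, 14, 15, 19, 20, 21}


Universal set U = {1, 2, 3, 4, 5, 6, 7, 8, 9, 10, 11, 12, 13, 14, 15, 16, 17, 18, 19, 20, 21, 22, 23, 24}
Set A = {1, 3, 4, 7, 8, 9, 10, 11, 14, 15, 19, 20, 21}
A' = U \ A = elements in U but not in A
Checking each element of U:
1 (in A, exclude), 2 (not in A, include), 3 (in A, exclude), 4 (in A, exclude), 5 (not in A, include), 6 (not in A, include), 7 (in A, exclude), 8 (in A, exclude), 9 (in A, exclude), 10 (in A, exclude), 11 (in A, exclude), 12 (not in A, include), 13 (not in A, include), 14 (in A, exclude), 15 (in A, exclude), 16 (not in A, include), 17 (not in A, include), 18 (not in A, include), 19 (in A, exclude), 20 (in A, exclude), 21 (in A, exclude), 22 (not in A, include), 23 (not in A, include), 24 (not in A, include)
A' = {2, 5, 6, 12, 13, 16, 17, 18, 22, 23, 24}

{2, 5, 6, 12, 13, 16, 17, 18, 22, 23, 24}


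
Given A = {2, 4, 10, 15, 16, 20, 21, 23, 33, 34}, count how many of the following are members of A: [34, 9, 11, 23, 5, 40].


Set A = {2, 4, 10, 15, 16, 20, 21, 23, 33, 34}
Candidates: [34, 9, 11, 23, 5, 40]
Check each candidate:
34 ∈ A, 9 ∉ A, 11 ∉ A, 23 ∈ A, 5 ∉ A, 40 ∉ A
Count of candidates in A: 2

2


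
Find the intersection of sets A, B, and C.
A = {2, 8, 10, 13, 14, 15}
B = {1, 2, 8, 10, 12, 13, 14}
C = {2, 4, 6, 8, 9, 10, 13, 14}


Set A = {2, 8, 10, 13, 14, 15}
Set B = {1, 2, 8, 10, 12, 13, 14}
Set C = {2, 4, 6, 8, 9, 10, 13, 14}
First, A ∩ B = {2, 8, 10, 13, 14}
Then, (A ∩ B) ∩ C = {2, 8, 10, 13, 14}

{2, 8, 10, 13, 14}


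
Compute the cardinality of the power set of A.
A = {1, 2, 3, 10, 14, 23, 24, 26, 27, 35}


Set A = {1, 2, 3, 10, 14, 23, 24, 26, 27, 35}
|A| = 10
The power set P(A) contains all subsets of A.
|P(A)| = 2^|A| = 2^10 = 1024

1024


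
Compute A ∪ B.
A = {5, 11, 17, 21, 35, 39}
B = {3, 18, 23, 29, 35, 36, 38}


Set A = {5, 11, 17, 21, 35, 39}
Set B = {3, 18, 23, 29, 35, 36, 38}
A ∪ B includes all elements in either set.
Elements from A: {5, 11, 17, 21, 35, 39}
Elements from B not already included: {3, 18, 23, 29, 36, 38}
A ∪ B = {3, 5, 11, 17, 18, 21, 23, 29, 35, 36, 38, 39}

{3, 5, 11, 17, 18, 21, 23, 29, 35, 36, 38, 39}


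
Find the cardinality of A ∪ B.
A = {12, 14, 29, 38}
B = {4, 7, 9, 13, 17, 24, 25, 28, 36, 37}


Set A = {12, 14, 29, 38}, |A| = 4
Set B = {4, 7, 9, 13, 17, 24, 25, 28, 36, 37}, |B| = 10
A ∩ B = {}, |A ∩ B| = 0
|A ∪ B| = |A| + |B| - |A ∩ B| = 4 + 10 - 0 = 14

14


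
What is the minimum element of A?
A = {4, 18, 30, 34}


Set A = {4, 18, 30, 34}
Elements in ascending order: 4, 18, 30, 34
The smallest element is 4.

4


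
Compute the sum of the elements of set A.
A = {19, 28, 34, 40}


Set A = {19, 28, 34, 40}
Sum = 19 + 28 + 34 + 40 = 121

121


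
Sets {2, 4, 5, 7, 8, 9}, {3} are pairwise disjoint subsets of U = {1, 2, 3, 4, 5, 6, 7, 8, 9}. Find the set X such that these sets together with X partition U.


U = {1, 2, 3, 4, 5, 6, 7, 8, 9}
Shown blocks: {2, 4, 5, 7, 8, 9}, {3}
A partition's blocks are pairwise disjoint and cover U, so the missing block = U \ (union of shown blocks).
Union of shown blocks: {2, 3, 4, 5, 7, 8, 9}
Missing block = U \ (union) = {1, 6}

{1, 6}


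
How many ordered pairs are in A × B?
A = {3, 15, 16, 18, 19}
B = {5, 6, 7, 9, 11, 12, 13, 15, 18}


Set A = {3, 15, 16, 18, 19} has 5 elements.
Set B = {5, 6, 7, 9, 11, 12, 13, 15, 18} has 9 elements.
|A × B| = |A| × |B| = 5 × 9 = 45

45


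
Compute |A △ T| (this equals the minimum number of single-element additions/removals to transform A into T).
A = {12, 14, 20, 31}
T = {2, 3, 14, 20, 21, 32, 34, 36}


Set A = {12, 14, 20, 31}
Set T = {2, 3, 14, 20, 21, 32, 34, 36}
Elements to remove from A (in A, not in T): {12, 31} → 2 removals
Elements to add to A (in T, not in A): {2, 3, 21, 32, 34, 36} → 6 additions
Total edits = 2 + 6 = 8

8


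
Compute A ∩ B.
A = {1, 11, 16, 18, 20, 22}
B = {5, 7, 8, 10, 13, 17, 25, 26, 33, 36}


Set A = {1, 11, 16, 18, 20, 22}
Set B = {5, 7, 8, 10, 13, 17, 25, 26, 33, 36}
A ∩ B includes only elements in both sets.
Check each element of A against B:
1 ✗, 11 ✗, 16 ✗, 18 ✗, 20 ✗, 22 ✗
A ∩ B = {}

{}


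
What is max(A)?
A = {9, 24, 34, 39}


Set A = {9, 24, 34, 39}
Elements in ascending order: 9, 24, 34, 39
The largest element is 39.

39


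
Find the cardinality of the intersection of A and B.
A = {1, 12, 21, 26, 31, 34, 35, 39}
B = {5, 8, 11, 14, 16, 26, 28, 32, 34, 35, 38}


Set A = {1, 12, 21, 26, 31, 34, 35, 39}
Set B = {5, 8, 11, 14, 16, 26, 28, 32, 34, 35, 38}
A ∩ B = {26, 34, 35}
|A ∩ B| = 3

3


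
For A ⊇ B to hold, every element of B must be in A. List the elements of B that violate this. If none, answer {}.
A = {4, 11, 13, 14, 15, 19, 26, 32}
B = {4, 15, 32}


Set A = {4, 11, 13, 14, 15, 19, 26, 32}
Set B = {4, 15, 32}
Check each element of B against A:
4 ∈ A, 15 ∈ A, 32 ∈ A
Elements of B not in A: {}

{}


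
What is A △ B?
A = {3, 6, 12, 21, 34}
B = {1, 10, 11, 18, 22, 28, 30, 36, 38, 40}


Set A = {3, 6, 12, 21, 34}
Set B = {1, 10, 11, 18, 22, 28, 30, 36, 38, 40}
A △ B = (A \ B) ∪ (B \ A)
Elements in A but not B: {3, 6, 12, 21, 34}
Elements in B but not A: {1, 10, 11, 18, 22, 28, 30, 36, 38, 40}
A △ B = {1, 3, 6, 10, 11, 12, 18, 21, 22, 28, 30, 34, 36, 38, 40}

{1, 3, 6, 10, 11, 12, 18, 21, 22, 28, 30, 34, 36, 38, 40}


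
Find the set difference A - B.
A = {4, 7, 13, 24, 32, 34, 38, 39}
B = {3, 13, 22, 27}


Set A = {4, 7, 13, 24, 32, 34, 38, 39}
Set B = {3, 13, 22, 27}
A \ B includes elements in A that are not in B.
Check each element of A:
4 (not in B, keep), 7 (not in B, keep), 13 (in B, remove), 24 (not in B, keep), 32 (not in B, keep), 34 (not in B, keep), 38 (not in B, keep), 39 (not in B, keep)
A \ B = {4, 7, 24, 32, 34, 38, 39}

{4, 7, 24, 32, 34, 38, 39}


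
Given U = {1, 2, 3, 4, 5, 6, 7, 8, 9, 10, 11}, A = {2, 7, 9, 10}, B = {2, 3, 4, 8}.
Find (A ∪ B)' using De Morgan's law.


U = {1, 2, 3, 4, 5, 6, 7, 8, 9, 10, 11}
A = {2, 7, 9, 10}, B = {2, 3, 4, 8}
A ∪ B = {2, 3, 4, 7, 8, 9, 10}
(A ∪ B)' = U \ (A ∪ B) = {1, 5, 6, 11}
Verification via A' ∩ B': A' = {1, 3, 4, 5, 6, 8, 11}, B' = {1, 5, 6, 7, 9, 10, 11}
A' ∩ B' = {1, 5, 6, 11} ✓

{1, 5, 6, 11}


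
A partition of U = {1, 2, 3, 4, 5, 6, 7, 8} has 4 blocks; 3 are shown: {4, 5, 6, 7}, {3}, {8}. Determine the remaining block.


U = {1, 2, 3, 4, 5, 6, 7, 8}
Shown blocks: {4, 5, 6, 7}, {3}, {8}
A partition's blocks are pairwise disjoint and cover U, so the missing block = U \ (union of shown blocks).
Union of shown blocks: {3, 4, 5, 6, 7, 8}
Missing block = U \ (union) = {1, 2}

{1, 2}


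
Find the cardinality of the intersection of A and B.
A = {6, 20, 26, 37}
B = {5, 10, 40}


Set A = {6, 20, 26, 37}
Set B = {5, 10, 40}
A ∩ B = {}
|A ∩ B| = 0

0


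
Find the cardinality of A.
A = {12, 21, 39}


Set A = {12, 21, 39}
Listing elements: 12, 21, 39
Counting: 3 elements
|A| = 3

3


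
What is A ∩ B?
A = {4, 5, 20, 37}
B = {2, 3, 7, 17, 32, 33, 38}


Set A = {4, 5, 20, 37}
Set B = {2, 3, 7, 17, 32, 33, 38}
A ∩ B includes only elements in both sets.
Check each element of A against B:
4 ✗, 5 ✗, 20 ✗, 37 ✗
A ∩ B = {}

{}


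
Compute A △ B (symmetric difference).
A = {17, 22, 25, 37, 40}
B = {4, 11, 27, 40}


Set A = {17, 22, 25, 37, 40}
Set B = {4, 11, 27, 40}
A △ B = (A \ B) ∪ (B \ A)
Elements in A but not B: {17, 22, 25, 37}
Elements in B but not A: {4, 11, 27}
A △ B = {4, 11, 17, 22, 25, 27, 37}

{4, 11, 17, 22, 25, 27, 37}


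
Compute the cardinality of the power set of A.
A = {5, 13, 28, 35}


Set A = {5, 13, 28, 35}
|A| = 4
The power set P(A) contains all subsets of A.
|P(A)| = 2^|A| = 2^4 = 16

16


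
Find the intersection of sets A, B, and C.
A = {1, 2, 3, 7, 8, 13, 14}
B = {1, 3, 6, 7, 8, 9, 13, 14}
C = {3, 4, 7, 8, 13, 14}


Set A = {1, 2, 3, 7, 8, 13, 14}
Set B = {1, 3, 6, 7, 8, 9, 13, 14}
Set C = {3, 4, 7, 8, 13, 14}
First, A ∩ B = {1, 3, 7, 8, 13, 14}
Then, (A ∩ B) ∩ C = {3, 7, 8, 13, 14}

{3, 7, 8, 13, 14}


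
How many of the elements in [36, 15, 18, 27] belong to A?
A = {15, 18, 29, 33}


Set A = {15, 18, 29, 33}
Candidates: [36, 15, 18, 27]
Check each candidate:
36 ∉ A, 15 ∈ A, 18 ∈ A, 27 ∉ A
Count of candidates in A: 2

2


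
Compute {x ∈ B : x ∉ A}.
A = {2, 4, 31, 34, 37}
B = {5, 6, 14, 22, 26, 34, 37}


Set A = {2, 4, 31, 34, 37}
Set B = {5, 6, 14, 22, 26, 34, 37}
Check each element of B against A:
5 ∉ A (include), 6 ∉ A (include), 14 ∉ A (include), 22 ∉ A (include), 26 ∉ A (include), 34 ∈ A, 37 ∈ A
Elements of B not in A: {5, 6, 14, 22, 26}

{5, 6, 14, 22, 26}


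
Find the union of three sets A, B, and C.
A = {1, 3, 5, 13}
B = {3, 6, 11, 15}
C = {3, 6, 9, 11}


Set A = {1, 3, 5, 13}
Set B = {3, 6, 11, 15}
Set C = {3, 6, 9, 11}
First, A ∪ B = {1, 3, 5, 6, 11, 13, 15}
Then, (A ∪ B) ∪ C = {1, 3, 5, 6, 9, 11, 13, 15}

{1, 3, 5, 6, 9, 11, 13, 15}


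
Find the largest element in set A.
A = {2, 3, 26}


Set A = {2, 3, 26}
Elements in ascending order: 2, 3, 26
The largest element is 26.

26


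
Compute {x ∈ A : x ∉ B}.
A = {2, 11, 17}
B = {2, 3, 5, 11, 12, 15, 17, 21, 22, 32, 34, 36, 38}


Set A = {2, 11, 17}
Set B = {2, 3, 5, 11, 12, 15, 17, 21, 22, 32, 34, 36, 38}
Check each element of A against B:
2 ∈ B, 11 ∈ B, 17 ∈ B
Elements of A not in B: {}

{}


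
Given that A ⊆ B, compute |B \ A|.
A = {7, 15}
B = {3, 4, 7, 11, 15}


Set A = {7, 15}, |A| = 2
Set B = {3, 4, 7, 11, 15}, |B| = 5
Since A ⊆ B: B \ A = {3, 4, 11}
|B| - |A| = 5 - 2 = 3

3


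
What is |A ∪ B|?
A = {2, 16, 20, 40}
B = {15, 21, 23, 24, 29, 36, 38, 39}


Set A = {2, 16, 20, 40}, |A| = 4
Set B = {15, 21, 23, 24, 29, 36, 38, 39}, |B| = 8
A ∩ B = {}, |A ∩ B| = 0
|A ∪ B| = |A| + |B| - |A ∩ B| = 4 + 8 - 0 = 12

12


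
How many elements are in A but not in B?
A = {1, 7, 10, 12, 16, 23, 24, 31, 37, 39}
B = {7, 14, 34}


Set A = {1, 7, 10, 12, 16, 23, 24, 31, 37, 39}
Set B = {7, 14, 34}
A \ B = {1, 10, 12, 16, 23, 24, 31, 37, 39}
|A \ B| = 9

9


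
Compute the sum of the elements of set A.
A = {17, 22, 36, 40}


Set A = {17, 22, 36, 40}
Sum = 17 + 22 + 36 + 40 = 115

115


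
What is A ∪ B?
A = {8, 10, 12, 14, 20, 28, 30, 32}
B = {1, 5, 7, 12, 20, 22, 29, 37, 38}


Set A = {8, 10, 12, 14, 20, 28, 30, 32}
Set B = {1, 5, 7, 12, 20, 22, 29, 37, 38}
A ∪ B includes all elements in either set.
Elements from A: {8, 10, 12, 14, 20, 28, 30, 32}
Elements from B not already included: {1, 5, 7, 22, 29, 37, 38}
A ∪ B = {1, 5, 7, 8, 10, 12, 14, 20, 22, 28, 29, 30, 32, 37, 38}

{1, 5, 7, 8, 10, 12, 14, 20, 22, 28, 29, 30, 32, 37, 38}


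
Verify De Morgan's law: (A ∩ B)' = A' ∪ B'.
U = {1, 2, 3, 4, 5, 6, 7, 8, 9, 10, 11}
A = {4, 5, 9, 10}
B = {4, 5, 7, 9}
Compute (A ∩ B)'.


U = {1, 2, 3, 4, 5, 6, 7, 8, 9, 10, 11}
A = {4, 5, 9, 10}, B = {4, 5, 7, 9}
A ∩ B = {4, 5, 9}
(A ∩ B)' = U \ (A ∩ B) = {1, 2, 3, 6, 7, 8, 10, 11}
Verification via A' ∪ B': A' = {1, 2, 3, 6, 7, 8, 11}, B' = {1, 2, 3, 6, 8, 10, 11}
A' ∪ B' = {1, 2, 3, 6, 7, 8, 10, 11} ✓

{1, 2, 3, 6, 7, 8, 10, 11}


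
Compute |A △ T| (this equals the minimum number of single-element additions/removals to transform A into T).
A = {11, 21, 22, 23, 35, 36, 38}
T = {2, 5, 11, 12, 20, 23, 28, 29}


Set A = {11, 21, 22, 23, 35, 36, 38}
Set T = {2, 5, 11, 12, 20, 23, 28, 29}
Elements to remove from A (in A, not in T): {21, 22, 35, 36, 38} → 5 removals
Elements to add to A (in T, not in A): {2, 5, 12, 20, 28, 29} → 6 additions
Total edits = 5 + 6 = 11

11
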